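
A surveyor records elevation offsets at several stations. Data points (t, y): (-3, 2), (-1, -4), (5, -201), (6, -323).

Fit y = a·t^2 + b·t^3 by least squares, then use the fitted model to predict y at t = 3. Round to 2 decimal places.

ŷ = -53.53

Compute the Gram sums: Σt^2·t^2 = 2003, Σt^2·t^3 = 10657, Σt^3·t^3 = 63011.
Right-hand side: Σt^2·y = -16639, Σt^3·y = -94943.
det = 2003·63011 − 10657² = 12639384.
a = ((-16639)·63011 − 10657·(-94943))/12639384 = -6105413/2106564; b = (2003·(-94943) − 10657·(-16639))/12639384 = -2141501/2106564.
At t = 3: ŷ = (-6105413/2106564)·(9) + (-2141501/2106564)·(27) = -9397437/175547.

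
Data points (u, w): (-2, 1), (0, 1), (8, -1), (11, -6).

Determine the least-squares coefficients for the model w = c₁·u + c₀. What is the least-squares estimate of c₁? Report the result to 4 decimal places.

c₁ = -0.4690

The normal equations are: 189·c₁ + 17·c₀ = -76;  17·c₁ + 4·c₀ = -5.
(Σu·u = 189, Σu = 17, Σ1 = 4, Σu·w = -76, Σw = -5.)
Eliminating c₀: 4·(row 1) − 17·(row 2) gives 467·c₁ = 4·(-76) − 17·(-5) = -219, so c₁ = -219/467.
Then c₀ = ((-5) − 17·(-219/467))/4 = 347/467.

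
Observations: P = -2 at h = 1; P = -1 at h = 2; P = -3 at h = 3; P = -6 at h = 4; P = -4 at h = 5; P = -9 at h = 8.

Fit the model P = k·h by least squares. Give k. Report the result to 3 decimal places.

k = -1.084

With design matrix M, MᵀM = [[119]] and MᵀP = [-129]ᵀ.
Hence k = -129 / 119 ≈ -1.08403.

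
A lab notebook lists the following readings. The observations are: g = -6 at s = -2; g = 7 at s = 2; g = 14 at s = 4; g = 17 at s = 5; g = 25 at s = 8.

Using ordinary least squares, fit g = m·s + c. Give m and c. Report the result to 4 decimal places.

m = 3.1377, c = 0.7319

From the data, Σs·s = 113, Σs = 17, Σ1 = 5.
Moment sums: Σs·g = 367, Σg = 57.
XᵀX·[m, c]ᵀ = Xᵀg becomes [[113, 17]; [17, 5]]·[m, c]ᵀ = [367, 57]ᵀ.
Determinant 113·5 − 17² = 276.
m = (367·5 − 17·57)/276 = 433/138; c = (113·57 − 17·367)/276 = 101/138.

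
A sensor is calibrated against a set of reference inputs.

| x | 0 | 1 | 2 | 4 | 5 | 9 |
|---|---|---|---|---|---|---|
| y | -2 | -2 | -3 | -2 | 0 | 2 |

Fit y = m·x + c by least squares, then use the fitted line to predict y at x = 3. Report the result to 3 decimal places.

ŷ = -1.414

With design matrix A, AᵀA = [[127, 21]; [21, 6]] and Aᵀy = [2, -7]ᵀ.
det = 127·6 − 21² = 321.
m = (2·6 − 21·(-7))/321 = 53/107; c = (127·(-7) − 21·2)/321 = -931/321.
At x = 3: ŷ = (53/107)·(3) + (-931/321)·(1) = -454/321.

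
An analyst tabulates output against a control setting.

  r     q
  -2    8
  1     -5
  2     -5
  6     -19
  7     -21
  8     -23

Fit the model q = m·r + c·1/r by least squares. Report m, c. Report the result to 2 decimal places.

Sums needed: Σr·r = 158, Σr·1/r = 6, Σ1/r·1/r = 44137/28224.
Moment sums: Σr·q = -476, Σ1/r·q = -493/24.
Normal equations: [[158, 6]; [6, 44137/28224]]·[m, c]ᵀ = [-476, -493/24]ᵀ.
det = 158·(44137/28224) − 6² = 2978791/14112.
m = ((-476)·(44137/28224) − 6·(-493/24))/(2978791/14112) = -515606/175223; c = (158·(-493/24) − 6·(-476))/(2978791/14112) = -323400/175223.

m = -2.94, c = -1.85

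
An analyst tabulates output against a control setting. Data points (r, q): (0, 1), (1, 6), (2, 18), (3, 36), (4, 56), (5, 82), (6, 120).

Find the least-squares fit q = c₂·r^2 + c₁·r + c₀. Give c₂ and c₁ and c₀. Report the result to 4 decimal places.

The normal system XᵀX·[c₂, c₁, c₀]ᵀ = Xᵀq is [[2275, 441, 91]; [441, 91, 21]; [91, 21, 7]]·[c₂, c₁, c₀]ᵀ = [7668, 1504, 319]ᵀ.
Solving the 3×3 system (Gaussian elimination) gives c₂ = 239/84, c₁ = 69/28, c₀ = 25/21.

c₂ = 2.8452, c₁ = 2.4643, c₀ = 1.1905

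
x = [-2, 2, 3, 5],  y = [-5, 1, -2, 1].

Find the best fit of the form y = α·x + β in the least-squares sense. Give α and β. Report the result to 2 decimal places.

Sums needed: Σx·x = 42, Σx = 8, Σ1 = 4.
For Mᵀy: Σx·y = 11, Σy = -5.
Normal equations: [[42, 8]; [8, 4]]·[α, β]ᵀ = [11, -5]ᵀ.
Eliminating β: 4·(row 1) − 8·(row 2) gives 104·α = 4·11 − 8·(-5) = 84, so α = 21/26.
Then β = ((-5) − 8·(21/26))/4 = -149/52.

α = 0.81, β = -2.87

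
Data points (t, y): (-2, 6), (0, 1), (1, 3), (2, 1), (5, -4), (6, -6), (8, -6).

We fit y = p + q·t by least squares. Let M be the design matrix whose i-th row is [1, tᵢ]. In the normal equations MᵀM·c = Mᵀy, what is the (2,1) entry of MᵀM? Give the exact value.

20

Row 2 ↔ basis t, column 1 ↔ basis 1, so (MᵀM)_{2,1} = Σᵢ t = (-2)·(1) + (0)·(1) + (1)·(1) + (2)·(1) + (5)·(1) + (6)·(1) + (8)·(1) = 20.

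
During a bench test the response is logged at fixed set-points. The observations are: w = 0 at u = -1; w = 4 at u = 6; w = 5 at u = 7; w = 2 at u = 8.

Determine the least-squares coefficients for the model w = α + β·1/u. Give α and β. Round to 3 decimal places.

α = 3.208, β = 3.238

Forming XᵀX = [[4, -95/168]; [-95/168, 30025/28224]] and Xᵀw = [11, 137/84]ᵀ gives XᵀX·[α, β]ᵀ = Xᵀw.
Eliminating β: (30025/28224)·(row 1) − (-95/168)·(row 2) gives (37025/9408)·α = (30025/28224)·11 − (-95/168)·(137/84) = 356305/28224, so α = 71261/22215.
Then β = ((137/84) − (-95/168)·(71261/22215))/(30025/28224) = 119896/37025.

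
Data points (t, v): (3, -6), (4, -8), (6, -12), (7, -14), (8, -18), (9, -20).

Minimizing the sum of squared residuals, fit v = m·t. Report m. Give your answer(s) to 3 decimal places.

m = -2.133

From the data, Σt·t = 255.
Right-hand side: Σt·v = -544.
m = (-544)/255 = -2.13333.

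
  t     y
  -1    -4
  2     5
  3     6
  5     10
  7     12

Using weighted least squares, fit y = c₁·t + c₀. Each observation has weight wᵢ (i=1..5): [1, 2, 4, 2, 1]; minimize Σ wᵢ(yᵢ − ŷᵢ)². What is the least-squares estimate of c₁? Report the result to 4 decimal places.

From the data, Σwᵢ·t·t = 144, Σwᵢ·t = 32, Σwᵢ·1 = 10.
And Σwᵢ·t·y = 280, Σwᵢ·y = 62.
Eliminating c₀: 10·(row 1) − 32·(row 2) gives 416·c₁ = 10·280 − 32·62 = 816, so c₁ = 51/26.
Then c₀ = (62 − 32·(51/26))/10 = -1/13.

c₁ = 1.9615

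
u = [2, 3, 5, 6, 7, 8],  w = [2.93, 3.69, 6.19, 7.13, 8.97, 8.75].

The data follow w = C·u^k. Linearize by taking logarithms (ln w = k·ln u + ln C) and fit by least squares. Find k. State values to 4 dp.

With ln wᵢ as the transformed response and ln uᵢ as the regressor:
Σln u = 9.2183, Σ(ln u)² = 15.5987, Σln w = 10.5308, Σln u·ln w = 17.4125.
Equations: 15.5987·k + 9.2183·ln C = 17.4125;  9.2183·k + 6·ln C = 10.5308.
Solving (det = 8.6152): k = 0.85880, ln C = 0.43568.

k = 0.8588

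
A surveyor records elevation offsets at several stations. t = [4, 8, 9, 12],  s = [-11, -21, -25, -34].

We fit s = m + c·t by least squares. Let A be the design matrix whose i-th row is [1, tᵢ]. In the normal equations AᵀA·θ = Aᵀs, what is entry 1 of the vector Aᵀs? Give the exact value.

-91

Entry 1 ↔ basis 1, so (Aᵀs)_{1} = Σᵢ sᵢ = (1)·(-11) + (1)·(-21) + (1)·(-25) + (1)·(-34) = -91.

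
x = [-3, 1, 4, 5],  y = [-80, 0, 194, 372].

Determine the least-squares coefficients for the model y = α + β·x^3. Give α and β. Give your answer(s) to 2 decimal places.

The normal system MᵀM·[α, β]ᵀ = Mᵀy is [[4, 163]; [163, 20451]]·[α, β]ᵀ = [486, 61076]ᵀ.
Eliminating β: 20451·(row 1) − 163·(row 2) gives 55235·α = 20451·486 − 163·61076 = -16202, so α = -16202/55235.
Then β = (61076 − 163·(-16202/55235))/20451 = 165086/55235.

α = -0.29, β = 2.99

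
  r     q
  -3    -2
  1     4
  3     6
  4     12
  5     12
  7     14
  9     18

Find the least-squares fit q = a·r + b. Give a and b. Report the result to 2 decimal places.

Setting ∂/∂a … = 0 gives: 190·a + 26·b = 396;  26·a + 7·b = 64.
(Σr·r = 190, Σr = 26, Σ1 = 7, Σr·q = 396, Σq = 64.)
Determinant 190·7 − 26² = 654.
a = (396·7 − 26·64)/654 = 554/327; b = (190·64 − 26·396)/654 = 932/327.

a = 1.69, b = 2.85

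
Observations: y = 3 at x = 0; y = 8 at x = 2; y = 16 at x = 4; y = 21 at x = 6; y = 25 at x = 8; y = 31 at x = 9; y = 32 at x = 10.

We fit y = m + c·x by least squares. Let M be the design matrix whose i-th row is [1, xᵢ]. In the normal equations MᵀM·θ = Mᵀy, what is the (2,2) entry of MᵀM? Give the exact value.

Row 2 ↔ basis x, column 2 ↔ basis x, so (MᵀM)_{2,2} = Σᵢ (x)·(x) = (0)·(0) + (2)·(2) + (4)·(4) + (6)·(6) + (8)·(8) + (9)·(9) + (10)·(10) = 301.

301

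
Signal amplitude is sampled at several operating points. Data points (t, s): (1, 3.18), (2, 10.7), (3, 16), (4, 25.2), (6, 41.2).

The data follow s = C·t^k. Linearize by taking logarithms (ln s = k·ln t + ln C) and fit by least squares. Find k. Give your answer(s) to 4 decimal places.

k = 1.4149

Let Y = ln s. Fitting Y = k·ln t + ln C by least squares:
Sums: Σln t = 4.9698, Σ(ln t)² = 6.8196, Σln s = 13.2450, Σln t·ln s = 15.8248.
Normal system: [[6.8196, 4.9698]; [4.9698, 5]]·[k, ln C]ᵀ = [15.8248, 13.2450]ᵀ.
Slope k = (n·Σln t·ln s − Σln t·Σln s)/(n·Σ(ln t)² − (Σln t)²) = (5·15.8248 − 4.9698·13.2450)/9.3990 = 1.41493; ln C = (Σln s − k·Σln t)/n = 1.24261.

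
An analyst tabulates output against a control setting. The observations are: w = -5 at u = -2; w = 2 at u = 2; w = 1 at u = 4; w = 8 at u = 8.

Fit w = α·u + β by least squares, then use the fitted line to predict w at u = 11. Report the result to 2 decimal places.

ŵ = 11.35

Sums needed: Σu·u = 88, Σu = 12, Σ1 = 4.
And Σu·w = 82, Σw = 6.
So AᵀA·[α, β]ᵀ = Aᵀw: [[88, 12]; [12, 4]]·[α, β]ᵀ = [82, 6]ᵀ.
Eliminating β: 4·(row 1) − 12·(row 2) gives 208·α = 4·82 − 12·6 = 256, so α = 16/13.
Then β = (6 − 12·(16/13))/4 = -57/26.
At u = 11: ŵ = (16/13)·(11) + (-57/26)·(1) = 295/26.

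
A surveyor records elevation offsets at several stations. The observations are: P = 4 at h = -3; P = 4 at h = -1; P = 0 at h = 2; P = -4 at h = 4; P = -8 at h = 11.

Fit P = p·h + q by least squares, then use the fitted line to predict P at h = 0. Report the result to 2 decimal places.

Entries of XᵀX: Σh·h = 151, Σh = 13, Σ1 = 5.
And Σh·P = -120, ΣP = -4.
So XᵀX·[p, q]ᵀ = XᵀP: [[151, 13]; [13, 5]]·[p, q]ᵀ = [-120, -4]ᵀ.
det = 151·5 − 13² = 586.
p = ((-120)·5 − 13·(-4))/586 = -274/293; q = (151·(-4) − 13·(-120))/586 = 478/293.
At h = 0: P̂ = (-274/293)·(0) + (478/293)·(1) = 478/293.

P̂ = 1.63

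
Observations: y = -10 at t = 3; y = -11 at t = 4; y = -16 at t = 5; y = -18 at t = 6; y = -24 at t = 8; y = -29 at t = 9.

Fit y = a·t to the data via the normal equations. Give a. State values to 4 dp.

a = -3.0952

Compute the Gram sums: Σt·t = 231.
Right-hand side: Σt·y = -715.
So XᵀX·[a]ᵀ = Xᵀy: [[231]]·[a]ᵀ = [-715]ᵀ.
Hence a = -715 / 231 ≈ -3.09524.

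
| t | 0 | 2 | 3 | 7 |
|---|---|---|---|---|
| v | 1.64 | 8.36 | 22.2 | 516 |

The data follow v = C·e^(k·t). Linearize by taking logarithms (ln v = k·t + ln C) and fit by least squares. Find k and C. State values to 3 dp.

k = 0.822, C = 1.690

Linearized form: ln v = k·t + ln C. From the 4 transformed points,
Σt = 12.0000, Σ(t)² = 62.0000, Σln v = 11.9644, Σt·ln v = 57.2699.
Equations: 62.0000·k + 12.0000·ln C = 57.2699;  12.0000·k + 4·ln C = 11.9644.
Solving (det = 104.0000): k = 0.82219, ln C = 0.52453, so C = exp(0.52453) = 1.68966.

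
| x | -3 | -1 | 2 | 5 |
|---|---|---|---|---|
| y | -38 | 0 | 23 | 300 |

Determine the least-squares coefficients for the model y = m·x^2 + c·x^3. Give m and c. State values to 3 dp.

Compute the Gram sums: Σx^2·x^2 = 723, Σx^2·x^3 = 2913, Σx^3·x^3 = 16419.
And Σx^2·y = 7250, Σx^3·y = 38710.
Normal equations: [[723, 2913]; [2913, 16419]]·[m, c]ᵀ = [7250, 38710]ᵀ.
Determinant 723·16419 − 2913² = 3385368.
m = (7250·16419 − 2913·38710)/3385368 = 87160/47019; c = (723·38710 − 2913·7250)/3385368 = 95390/47019.

m = 1.854, c = 2.029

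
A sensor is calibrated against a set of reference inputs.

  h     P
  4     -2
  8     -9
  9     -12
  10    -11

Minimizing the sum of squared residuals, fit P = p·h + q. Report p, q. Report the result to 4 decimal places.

Normal-equation sums: Σh·h = 261, Σh = 31, Σ1 = 4.
Moment sums: Σh·P = -298, ΣP = -34.
XᵀX·[p, q]ᵀ = XᵀP becomes [[261, 31]; [31, 4]]·[p, q]ᵀ = [-298, -34]ᵀ.
Eliminating q: 4·(row 1) − 31·(row 2) gives 83·p = 4·(-298) − 31·(-34) = -138, so p = -138/83.
Then q = ((-34) − 31·(-138/83))/4 = 364/83.

p = -1.6627, q = 4.3855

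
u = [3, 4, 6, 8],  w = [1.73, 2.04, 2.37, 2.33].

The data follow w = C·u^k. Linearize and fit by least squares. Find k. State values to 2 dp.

Taking logs, ln w = k·ln u + ln C, so regress ln w on ln u.
Σln u = 6.3561, Σ(ln u)² = 10.6632, Σln w = 2.9698, Σln u·ln w = 4.8956.
Equations: 10.6632·k + 6.3561·ln C = 4.8956;  6.3561·k + 4·ln C = 2.9698.
Δ = 10.6632·4 − (6.3561)² = 2.2529; k = (4.8956·4 − 6.3561·2.9698)/2.2529 = 0.31323, ln C = (10.6632·2.9698 − 6.3561·4.8956)/2.2529 = 0.24472.

k = 0.31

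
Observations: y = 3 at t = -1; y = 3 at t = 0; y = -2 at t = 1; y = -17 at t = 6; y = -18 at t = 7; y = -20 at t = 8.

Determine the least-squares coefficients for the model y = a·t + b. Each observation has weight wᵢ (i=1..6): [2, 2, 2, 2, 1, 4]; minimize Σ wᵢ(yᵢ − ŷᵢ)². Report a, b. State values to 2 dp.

Forming XᵀWX = [[381, 51]; [51, 13]] and XᵀWy = [-980, -124]ᵀ gives XᵀWX·[a, b]ᵀ = XᵀWy.
Eliminating b: 13·(row 1) − 51·(row 2) gives 2352·a = 13·(-980) − 51·(-124) = -6416, so a = -401/147.
Then b = ((-124) − 51·(-401/147))/13 = 57/49.

a = -2.73, b = 1.16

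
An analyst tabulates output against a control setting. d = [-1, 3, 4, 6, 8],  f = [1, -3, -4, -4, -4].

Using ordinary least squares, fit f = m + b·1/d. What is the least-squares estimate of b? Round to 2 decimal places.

Setting ∂/∂m … = 0 gives: 5·m + (-1/8)·b = -14;  (-1/8)·m + (701/576)·b = -25/6.
(Σ1 = 5, Σ1/d = -1/8, Σ1/d·1/d = 701/576, Σf = -14, Σ1/d·f = -25/6.)
Determinant 5·(701/576) − (-1/8)² = 437/72.
m = ((-14)·(701/576) − (-1/8)·(-25/6))/(437/72) = -5057/1748; b = (5·(-25/6) − (-1/8)·(-14))/(437/72) = -1626/437.

b = -3.72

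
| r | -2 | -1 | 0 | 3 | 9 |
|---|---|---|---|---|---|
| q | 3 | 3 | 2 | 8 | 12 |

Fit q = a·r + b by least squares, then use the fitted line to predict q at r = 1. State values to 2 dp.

q̂ = 4.86

The normal equations are: 95·a + 9·b = 123;  9·a + 5·b = 28.
(Σr·r = 95, Σr = 9, Σ1 = 5, Σr·q = 123, Σq = 28.)
Eliminating b: 5·(row 1) − 9·(row 2) gives 394·a = 5·123 − 9·28 = 363, so a = 363/394.
Then b = (28 − 9·(363/394))/5 = 1553/394.
At r = 1: q̂ = (363/394)·(1) + (1553/394)·(1) = 958/197.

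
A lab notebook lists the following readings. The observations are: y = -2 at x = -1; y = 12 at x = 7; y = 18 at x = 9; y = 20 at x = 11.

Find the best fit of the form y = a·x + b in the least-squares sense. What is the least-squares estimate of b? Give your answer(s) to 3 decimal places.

The normal equations are: 252·a + 26·b = 468;  26·a + 4·b = 48.
(Σx·x = 252, Σx = 26, Σ1 = 4, Σx·y = 468, Σy = 48.)
Determinant 252·4 − 26² = 332.
a = (468·4 − 26·48)/332 = 156/83; b = (252·48 − 26·468)/332 = -18/83.

b = -0.217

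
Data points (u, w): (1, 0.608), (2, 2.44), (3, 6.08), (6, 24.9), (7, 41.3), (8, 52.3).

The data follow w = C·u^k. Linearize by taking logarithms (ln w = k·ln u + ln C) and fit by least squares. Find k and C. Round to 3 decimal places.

k = 2.152, C = 0.579

Linearized form: ln w = k·ln u + ln C. From the 6 transformed points,
Over the data: Σln u = 7.6089, Σ(ln u)² = 13.0084, Σln w = 13.0921, Σln u·ln w = 23.8304.
Normal system: [[13.0084, 7.6089]; [7.6089, 6]]·[k, ln C]ᵀ = [23.8304, 13.0921]ᵀ.
Solving (det = 20.1558): k = 2.15153, ln C = -0.54642, so C = exp(-0.54642) = 0.57902.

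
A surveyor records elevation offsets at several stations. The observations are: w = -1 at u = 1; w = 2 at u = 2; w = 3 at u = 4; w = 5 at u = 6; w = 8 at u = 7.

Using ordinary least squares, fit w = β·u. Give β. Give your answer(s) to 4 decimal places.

Compute the Gram sums: Σu·u = 106.
Moment sums: Σu·w = 101.
Hence β = 101 / 106 ≈ 0.95283.

β = 0.9528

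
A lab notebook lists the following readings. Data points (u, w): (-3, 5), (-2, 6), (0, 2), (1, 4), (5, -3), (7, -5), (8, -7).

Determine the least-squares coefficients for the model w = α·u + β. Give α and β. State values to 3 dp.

The normal system AᵀA·[α, β]ᵀ = Aᵀw is [[152, 16]; [16, 7]]·[α, β]ᵀ = [-129, 2]ᵀ.
Δ = 152·7 − 16² = 808.
α = ((-129)·7 − 16·2)/808 = -935/808; β = (152·2 − 16·(-129))/808 = 296/101.

α = -1.157, β = 2.931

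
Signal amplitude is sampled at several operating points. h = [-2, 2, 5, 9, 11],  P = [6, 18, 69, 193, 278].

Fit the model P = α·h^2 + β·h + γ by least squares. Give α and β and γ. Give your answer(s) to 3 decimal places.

α = 1.988, β = 3.058, γ = 4.086

XᵀX·[α, β, γ]ᵀ = XᵀP reads: 21859·α + 2185·β + 235·γ = 51092;  2185·α + 235·β + 25·γ = 5164;  235·α + 25·β + 5·γ = 564.
Solving the 3×3 system (Gaussian elimination) gives α = 2105/1059, β = 16193/5295, γ = 7212/1765.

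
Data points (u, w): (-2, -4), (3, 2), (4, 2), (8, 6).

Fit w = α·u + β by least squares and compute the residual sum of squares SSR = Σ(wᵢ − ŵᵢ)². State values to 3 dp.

Forming XᵀX = [[93, 13]; [13, 4]] and Xᵀw = [70, 6]ᵀ gives XᵀX·[α, β]ᵀ = Xᵀw.
Eliminating β: 4·(row 1) − 13·(row 2) gives 203·α = 4·70 − 13·6 = 202, so α = 202/203.
Then β = (6 − 13·(202/203))/4 = -352/203.
Residuals: -8/29, 152/203, -50/203, -46/203; SSR = 152/203.

SSR = 0.749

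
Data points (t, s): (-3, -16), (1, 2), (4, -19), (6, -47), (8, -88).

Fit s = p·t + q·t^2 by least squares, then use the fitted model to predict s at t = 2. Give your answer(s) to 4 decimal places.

Normal-equation sums: Σt·t = 126, Σt·t^2 = 766, Σt^2·t^2 = 5730.
For Xᵀs: Σt·s = -1012, Σt^2·s = -7770.
So XᵀX·[p, q]ᵀ = Xᵀs: [[126, 766]; [766, 5730]]·[p, q]ᵀ = [-1012, -7770]ᵀ.
Δ = 126·5730 − 766² = 135224.
p = ((-1012)·5730 − 766·(-7770))/135224 = 38265/33806; q = (126·(-7770) − 766·(-1012))/135224 = -50957/33806.
At t = 2: ŝ = (38265/33806)·(2) + (-50957/33806)·(4) = -63649/16903.

ŝ = -3.7655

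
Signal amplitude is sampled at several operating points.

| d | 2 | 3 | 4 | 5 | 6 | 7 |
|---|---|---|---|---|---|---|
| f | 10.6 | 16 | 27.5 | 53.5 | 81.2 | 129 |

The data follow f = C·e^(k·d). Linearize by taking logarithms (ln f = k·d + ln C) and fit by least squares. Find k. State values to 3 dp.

k = 0.515

Linearized form: ln f = k·d + ln C. From the 6 transformed points,
Over the data: Σd = 27.0000, Σ(d)² = 139.0000, Σln f = 21.6840, Σd·ln f = 106.5948.
Normal system: [[139.0000, 27.0000]; [27.0000, 6]]·[k, ln C]ᵀ = [106.5948, 21.6840]ᵀ.
Solving (det = 105.0000): k = 0.51524, ln C = 1.29544.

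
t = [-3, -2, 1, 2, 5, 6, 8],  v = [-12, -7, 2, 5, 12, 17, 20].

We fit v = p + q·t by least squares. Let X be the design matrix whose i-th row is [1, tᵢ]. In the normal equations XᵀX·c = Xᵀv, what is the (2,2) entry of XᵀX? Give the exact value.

143

Row 2 ↔ basis t, column 2 ↔ basis t, so (XᵀX)_{2,2} = Σᵢ (t)·(t) = (-3)·(-3) + (-2)·(-2) + (1)·(1) + (2)·(2) + (5)·(5) + (6)·(6) + (8)·(8) = 143.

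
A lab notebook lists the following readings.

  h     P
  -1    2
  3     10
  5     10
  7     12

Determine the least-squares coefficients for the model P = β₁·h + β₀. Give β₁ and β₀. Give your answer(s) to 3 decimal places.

The normal equations are: 84·β₁ + 14·β₀ = 162;  14·β₁ + 4·β₀ = 34.
Eliminating β₀: 4·(row 1) − 14·(row 2) gives 140·β₁ = 4·162 − 14·34 = 172, so β₁ = 43/35.
Then β₀ = (34 − 14·(43/35))/4 = 21/5.

β₁ = 1.229, β₀ = 4.200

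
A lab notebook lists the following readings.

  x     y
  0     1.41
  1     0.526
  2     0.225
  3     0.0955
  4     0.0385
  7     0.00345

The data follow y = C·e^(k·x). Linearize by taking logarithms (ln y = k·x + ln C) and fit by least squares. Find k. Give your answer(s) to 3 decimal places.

Let Y = ln y. Fitting Y = k·x + ln C by least squares:
Sums: Σx = 17.0000, Σ(x)² = 79.0000, Σln y = -13.0656, Σx·ln y = -63.3857.
Normal system: [[79.0000, 17.0000]; [17.0000, 6]]·[k, ln C]ᵀ = [-63.3857, -13.0656]ᵀ.
Solving (det = 185.0000): k = -0.85513, ln C = 0.24526.

k = -0.855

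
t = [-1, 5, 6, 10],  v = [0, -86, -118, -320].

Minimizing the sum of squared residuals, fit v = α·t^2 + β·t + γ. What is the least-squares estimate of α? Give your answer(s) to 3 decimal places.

α = -2.999

Compute the Gram sums: Σt^2·t^2 = 11922, Σt^2·t = 1340, Σt^2 = 162, Σt·t = 162, Σt = 20, Σ1 = 4.
And Σt^2·v = -38398, Σt·v = -4338, Σv = -524.
Inverting the 3×3 Gram matrix, [α, β, γ]ᵀ = [-77186/25741, -53459/25741, 21257/25741]ᵀ.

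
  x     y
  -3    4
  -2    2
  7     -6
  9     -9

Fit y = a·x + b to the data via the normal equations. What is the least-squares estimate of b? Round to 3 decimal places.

b = 0.537

The normal system AᵀA·[a, b]ᵀ = Aᵀy is [[143, 11]; [11, 4]]·[a, b]ᵀ = [-139, -9]ᵀ.
Eliminating b: 4·(row 1) − 11·(row 2) gives 451·a = 4·(-139) − 11·(-9) = -457, so a = -457/451.
Then b = ((-9) − 11·(-457/451))/4 = 22/41.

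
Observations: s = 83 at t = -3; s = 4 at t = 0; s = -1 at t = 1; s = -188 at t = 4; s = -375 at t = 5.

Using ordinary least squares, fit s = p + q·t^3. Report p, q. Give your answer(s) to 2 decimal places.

Entries of XᵀX: Σ1 = 5, Σt^3 = 163, Σt^3·t^3 = 20451.
Right-hand side: Σs = -477, Σt^3·s = -61149.
det = 5·20451 − 163² = 75686.
p = ((-477)·20451 − 163·(-61149))/75686 = 8160/2911; q = (5·(-61149) − 163·(-477))/75686 = -8769/2911.

p = 2.80, q = -3.01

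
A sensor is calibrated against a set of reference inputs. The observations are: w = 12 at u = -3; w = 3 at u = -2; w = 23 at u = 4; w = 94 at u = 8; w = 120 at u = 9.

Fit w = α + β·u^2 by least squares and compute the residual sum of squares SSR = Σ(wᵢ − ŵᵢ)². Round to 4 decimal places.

SSR = 2.2005

With design matrix A, AᵀA = [[5, 174]; [174, 11010]] and Aᵀw = [252, 16224]ᵀ.
Eliminating β: 11010·(row 1) − 174·(row 2) gives 24774·α = 11010·252 − 174·16224 = -48456, so α = -8076/4129.
Then β = (16224 − 174·(-8076/4129))/11010 = 6212/4129.
Residuals: 1716/4129, -4385/4129, 3651/4129, -1366/4129, 384/4129; SSR = 9086/4129.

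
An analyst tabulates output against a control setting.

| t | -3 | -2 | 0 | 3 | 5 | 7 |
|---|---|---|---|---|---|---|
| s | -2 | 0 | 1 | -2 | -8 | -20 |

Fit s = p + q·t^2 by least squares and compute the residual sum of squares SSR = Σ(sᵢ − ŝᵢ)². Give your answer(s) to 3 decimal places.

SSR = 2.042

Normal-equation sums: Σ1 = 6, Σt^2 = 96, Σt^2·t^2 = 3204.
For Mᵀs: Σs = -31, Σt^2·s = -1216.
MᵀM·[p, q]ᵀ = Mᵀs becomes [[6, 96]; [96, 3204]]·[p, q]ᵀ = [-31, -1216]ᵀ.
det = 6·3204 − 96² = 10008.
p = ((-31)·3204 − 96·(-1216))/10008 = 1451/834; q = (6·(-1216) − 96·(-31))/10008 = -60/139.
Residuals: 121/834, -11/834, -617/834, 121/834, 877/834, -491/834; SSR = 1703/834.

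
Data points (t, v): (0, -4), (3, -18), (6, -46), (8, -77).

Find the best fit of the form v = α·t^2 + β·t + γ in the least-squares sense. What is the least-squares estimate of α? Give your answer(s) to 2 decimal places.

α = -0.95

With design matrix M, MᵀM = [[5473, 755, 109]; [755, 109, 17]; [109, 17, 4]] and Mᵀv = [-6746, -946, -145]ᵀ.
Row-reducing yields α = -1445/1524, β = -2203/1524, γ = -3253/762.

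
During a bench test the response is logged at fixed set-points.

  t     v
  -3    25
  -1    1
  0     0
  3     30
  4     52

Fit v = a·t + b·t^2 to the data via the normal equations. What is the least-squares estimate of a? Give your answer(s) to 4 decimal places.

Sums needed: Σt·t = 35, Σt·t^2 = 63, Σt^2·t^2 = 419.
Moment sums: Σt·v = 222, Σt^2·v = 1328.
Determinant 35·419 − 63² = 10696.
a = (222·419 − 63·1328)/10696 = 4677/5348; b = (35·1328 − 63·222)/10696 = 2321/764.

a = 0.8745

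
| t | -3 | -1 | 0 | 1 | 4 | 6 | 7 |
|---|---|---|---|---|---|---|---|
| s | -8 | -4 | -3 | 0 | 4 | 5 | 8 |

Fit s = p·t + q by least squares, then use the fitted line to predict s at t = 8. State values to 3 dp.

Forming AᵀA = [[112, 14]; [14, 7]] and Aᵀs = [130, 2]ᵀ gives AᵀA·[p, q]ᵀ = Aᵀs.
Eliminating q: 7·(row 1) − 14·(row 2) gives 588·p = 7·130 − 14·2 = 882, so p = 3/2.
Then q = (2 − 14·(3/2))/7 = -19/7.
At t = 8: ŝ = (3/2)·(8) + (-19/7)·(1) = 65/7.

ŝ = 9.286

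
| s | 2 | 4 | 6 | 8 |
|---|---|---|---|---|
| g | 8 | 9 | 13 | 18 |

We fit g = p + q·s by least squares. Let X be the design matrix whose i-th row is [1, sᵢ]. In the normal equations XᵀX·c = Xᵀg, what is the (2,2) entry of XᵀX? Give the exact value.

Row 2 ↔ basis s, column 2 ↔ basis s, so (XᵀX)_{2,2} = Σᵢ (s)·(s) = (2)·(2) + (4)·(4) + (6)·(6) + (8)·(8) = 120.

120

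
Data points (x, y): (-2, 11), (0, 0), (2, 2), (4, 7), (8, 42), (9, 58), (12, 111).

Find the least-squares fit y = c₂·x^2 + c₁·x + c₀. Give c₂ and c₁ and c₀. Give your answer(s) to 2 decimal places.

c₂ = 0.97, c₁ = -2.56, c₀ = 1.60

Setting ∂/∂c₂ … = 0 gives: 31681·c₂ + 3033·c₁ + 313·c₀ = 23534;  3033·c₂ + 313·c₁ + 33·c₀ = 2200;  313·c₂ + 33·c₁ + 7·c₀ = 231.
(Σx^2·x^2 = 31681, Σx^2·x = 3033, Σx^2 = 313, Σx·x = 313, Σx = 33, Σ1 = 7, Σx^2·y = 23534, Σx·y = 2200, Σy = 231.)
Row-reducing yields c₂ = 609947/627564, c₁ = -535111/209188, c₀ = 502133/313782.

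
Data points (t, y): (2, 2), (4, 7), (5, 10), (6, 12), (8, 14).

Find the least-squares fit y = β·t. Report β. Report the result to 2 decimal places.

Setting ∂/∂β … = 0 gives: 145·β = 266.
β = 266/145 = 1.83448.

β = 1.83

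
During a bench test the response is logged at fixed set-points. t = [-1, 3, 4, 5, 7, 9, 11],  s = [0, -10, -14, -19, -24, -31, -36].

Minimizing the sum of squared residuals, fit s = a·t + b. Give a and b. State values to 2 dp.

a = -3.10, b = -2.32

From the data, Σt·t = 302, Σt = 38, Σ1 = 7.
Right-hand side: Σt·s = -1024, Σs = -134.
So XᵀX·[a, b]ᵀ = Xᵀs: [[302, 38]; [38, 7]]·[a, b]ᵀ = [-1024, -134]ᵀ.
Δ = 302·7 − 38² = 670.
a = ((-1024)·7 − 38·(-134))/670 = -1038/335; b = (302·(-134) − 38·(-1024))/670 = -778/335.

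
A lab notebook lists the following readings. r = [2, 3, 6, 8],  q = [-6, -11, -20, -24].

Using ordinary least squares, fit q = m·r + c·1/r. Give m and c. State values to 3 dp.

m = -3.110, c = -1.380

From the data, Σr·r = 113, Σr·1/r = 4, Σ1/r·1/r = 233/576.
Moment sums: Σr·q = -357, Σ1/r·q = -13.
XᵀX·[m, c]ᵀ = Xᵀq becomes [[113, 4]; [4, 233/576]]·[m, c]ᵀ = [-357, -13]ᵀ.
Δ = 113·(233/576) − 4² = 17113/576.
m = ((-357)·(233/576) − 4·(-13))/(17113/576) = -53229/17113; c = (113·(-13) − 4·(-357))/(17113/576) = -23616/17113.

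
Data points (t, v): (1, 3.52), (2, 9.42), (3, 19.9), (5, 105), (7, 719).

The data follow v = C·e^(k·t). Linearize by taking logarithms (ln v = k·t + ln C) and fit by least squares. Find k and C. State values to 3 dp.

Taking logs, ln v = k·t + ln C, so regress ln v on t.
AᵀA = [[88.0000, 18.0000]; [18.0000, 5]], rhs = [84.0311, 17.7238]ᵀ  (here Σt = 18.0000, Σ(t)² = 88.0000, Σln v = 17.7238, Σt·ln v = 84.0311).
Slope k = (n·Σt·ln v − Σt·Σln v)/(n·Σ(t)² − (Σt)²) = (5·84.0311 − 18.0000·17.7238)/116.0000 = 0.87178; ln C = (Σln v − k·Σt)/n = 0.40636, so C = exp(0.40636) = 1.50134.

k = 0.872, C = 1.501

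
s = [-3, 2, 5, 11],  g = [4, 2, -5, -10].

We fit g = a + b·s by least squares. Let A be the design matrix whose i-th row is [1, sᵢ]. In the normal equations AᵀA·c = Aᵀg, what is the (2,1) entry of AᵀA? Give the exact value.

15

Row 2 ↔ basis s, column 1 ↔ basis 1, so (AᵀA)_{2,1} = Σᵢ s = (-3)·(1) + (2)·(1) + (5)·(1) + (11)·(1) = 15.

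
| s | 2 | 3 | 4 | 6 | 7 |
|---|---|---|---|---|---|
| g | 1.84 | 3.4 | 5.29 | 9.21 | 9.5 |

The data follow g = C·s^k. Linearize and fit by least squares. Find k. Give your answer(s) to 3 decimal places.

k = 1.355

Let Y = ln g. Fitting Y = k·ln s + ln C by least squares:
XᵀX = [[10.6062, 6.9157]; [6.9157, 5]], rhs = [12.4355, 7.9709]ᵀ  (here Σln s = 6.9157, Σ(ln s)² = 10.6062, Σln g = 7.9709, Σln s·ln g = 12.4355).
Solving (det = 5.2037): k = 1.35529, ln C = -0.28037.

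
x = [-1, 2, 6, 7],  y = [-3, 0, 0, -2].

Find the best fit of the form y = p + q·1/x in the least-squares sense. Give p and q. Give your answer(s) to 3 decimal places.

p = -1.159, q = 1.921

Entries of MᵀM: Σ1 = 4, Σ1/x = -4/21, Σ1/x·1/x = 1145/882.
Right-hand side: Σy = -5, Σ1/x·y = 19/7.
Determinant 4·(1145/882) − (-4/21)² = 758/147.
p = ((-5)·(1145/882) − (-4/21)·(19/7))/(758/147) = -5269/4548; q = (4·(19/7) − (-4/21)·(-5))/(758/147) = 728/379.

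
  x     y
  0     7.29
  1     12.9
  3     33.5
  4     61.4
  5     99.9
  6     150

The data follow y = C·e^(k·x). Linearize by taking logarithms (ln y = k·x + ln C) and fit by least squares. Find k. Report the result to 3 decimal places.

Linearized form: ln y = k·x + ln C. From the 6 transformed points,
Over the data: Σx = 19.0000, Σ(x)² = 87.0000, Σln y = 21.7875, Σx·ln y = 82.6462.
Normal system: [[87.0000, 19.0000]; [19.0000, 6]]·[k, ln C]ᵀ = [82.6462, 21.7875]ᵀ.
Slope k = (n·Σx·ln y − Σx·Σln y)/(n·Σ(x)² − (Σx)²) = (6·82.6462 − 19.0000·21.7875)/161.0000 = 0.50879; ln C = (Σln y − k·Σx)/n = 2.02009.

k = 0.509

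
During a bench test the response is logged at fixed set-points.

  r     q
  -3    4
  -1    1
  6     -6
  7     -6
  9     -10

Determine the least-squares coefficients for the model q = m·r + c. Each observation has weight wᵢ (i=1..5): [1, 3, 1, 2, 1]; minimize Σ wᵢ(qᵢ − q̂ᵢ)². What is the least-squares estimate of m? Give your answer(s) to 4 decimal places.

Normal-equation sums: Σwᵢ·r·r = 227, Σwᵢ·r = 23, Σwᵢ·1 = 8.
Moment sums: Σwᵢ·r·q = -225, Σwᵢ·q = -21.
Eliminating c: 8·(row 1) − 23·(row 2) gives 1287·m = 8·(-225) − 23·(-21) = -1317, so m = -439/429.
Then c = ((-21) − 23·(-439/429))/8 = 136/429.

m = -1.0233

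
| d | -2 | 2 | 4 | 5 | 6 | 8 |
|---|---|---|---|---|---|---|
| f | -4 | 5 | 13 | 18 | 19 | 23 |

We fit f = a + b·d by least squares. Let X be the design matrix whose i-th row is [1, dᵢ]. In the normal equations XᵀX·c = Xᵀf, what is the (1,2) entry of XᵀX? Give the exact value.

23

Row 1 ↔ basis 1, column 2 ↔ basis d, so (XᵀX)_{1,2} = Σᵢ d = (1)·(-2) + (1)·(2) + (1)·(4) + (1)·(5) + (1)·(6) + (1)·(8) = 23.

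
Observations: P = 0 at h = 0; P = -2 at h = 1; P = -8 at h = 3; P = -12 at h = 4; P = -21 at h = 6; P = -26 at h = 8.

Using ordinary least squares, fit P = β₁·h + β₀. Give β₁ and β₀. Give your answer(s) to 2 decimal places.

The normal equations are: 126·β₁ + 22·β₀ = -408;  22·β₁ + 6·β₀ = -69.
(Σh·h = 126, Σh = 22, Σ1 = 6, Σh·P = -408, ΣP = -69.)
Eliminating β₀: 6·(row 1) − 22·(row 2) gives 272·β₁ = 6·(-408) − 22·(-69) = -930, so β₁ = -465/136.
Then β₀ = ((-69) − 22·(-465/136))/6 = 141/136.

β₁ = -3.42, β₀ = 1.04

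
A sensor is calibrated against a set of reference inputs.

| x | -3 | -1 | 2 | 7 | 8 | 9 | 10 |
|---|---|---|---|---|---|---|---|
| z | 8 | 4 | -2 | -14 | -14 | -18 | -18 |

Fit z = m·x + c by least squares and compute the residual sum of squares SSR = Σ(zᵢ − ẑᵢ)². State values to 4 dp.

SSR = 4.5512

Forming AᵀA = [[308, 32]; [32, 7]] and Aᵀz = [-584, -54]ᵀ gives AᵀA·[m, c]ᵀ = Aᵀz.
Eliminating c: 7·(row 1) − 32·(row 2) gives 1132·m = 7·(-584) − 32·(-54) = -2360, so m = -590/283.
Then c = ((-54) − 32·(-590/283))/7 = 514/283.
Residuals: -20/283, 28/283, 100/283, -346/283, 244/283, -298/283, 292/283; SSR = 1288/283.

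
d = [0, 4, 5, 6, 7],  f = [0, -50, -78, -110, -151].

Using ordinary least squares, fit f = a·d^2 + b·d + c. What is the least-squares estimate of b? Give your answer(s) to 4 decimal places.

Sums needed: Σd^2·d^2 = 4578, Σd^2·d = 748, Σd^2 = 126, Σd·d = 126, Σd = 22, Σ1 = 5.
Moment sums: Σd^2·f = -14109, Σd·f = -2307, Σf = -389.
So AᵀA·[a, b, c]ᵀ = Aᵀf: [[4578, 748, 126]; [748, 126, 22]; [126, 22, 5]]·[a, b, c]ᵀ = [-14109, -2307, -389]ᵀ.
Solving the 3×3 system (Gaussian elimination) gives a = -26179/8702, b = -3867/8702, c = -145/4351.

b = -0.4444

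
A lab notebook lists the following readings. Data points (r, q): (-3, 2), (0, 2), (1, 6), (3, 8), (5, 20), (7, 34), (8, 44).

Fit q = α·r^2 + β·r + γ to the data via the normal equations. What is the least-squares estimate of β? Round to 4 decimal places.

With design matrix X, XᵀX = [[7285, 981, 157]; [981, 157, 21]; [157, 21, 7]] and Xᵀq = [5078, 714, 116]ᵀ.
Solving the 3×3 system (Gaussian elimination) gives α = 13449/27326, β = 33429/27326, γ = 25451/13663.

β = 1.2233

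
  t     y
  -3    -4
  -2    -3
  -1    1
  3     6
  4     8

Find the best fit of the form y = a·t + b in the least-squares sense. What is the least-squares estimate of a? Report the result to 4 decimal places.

Entries of AᵀA: Σt·t = 39, Σt = 1, Σ1 = 5.
And Σt·y = 67, Σy = 8.
Normal equations: [[39, 1]; [1, 5]]·[a, b]ᵀ = [67, 8]ᵀ.
Determinant 39·5 − 1² = 194.
a = (67·5 − 1·8)/194 = 327/194; b = (39·8 − 1·67)/194 = 245/194.

a = 1.6856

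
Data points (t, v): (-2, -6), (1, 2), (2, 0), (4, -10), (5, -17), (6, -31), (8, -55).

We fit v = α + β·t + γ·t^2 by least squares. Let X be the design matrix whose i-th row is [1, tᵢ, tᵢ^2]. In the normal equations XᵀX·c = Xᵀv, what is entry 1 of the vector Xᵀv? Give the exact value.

Entry 1 ↔ basis 1, so (Xᵀv)_{1} = Σᵢ vᵢ = (1)·(-6) + (1)·(2) + (1)·(0) + (1)·(-10) + (1)·(-17) + (1)·(-31) + (1)·(-55) = -117.

-117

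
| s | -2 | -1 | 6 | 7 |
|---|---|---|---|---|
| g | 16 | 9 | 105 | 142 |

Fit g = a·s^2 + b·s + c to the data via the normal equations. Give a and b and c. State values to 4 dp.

a = 2.7500, b = 0.1423, c = 5.7692

Compute the Gram sums: Σs^2·s^2 = 3714, Σs^2·s = 550, Σs^2 = 90, Σs·s = 90, Σs = 10, Σ1 = 4.
And Σs^2·g = 10811, Σs·g = 1583, Σg = 272.
So AᵀA·[a, b, c]ᵀ = Aᵀg: [[3714, 550, 90]; [550, 90, 10]; [90, 10, 4]]·[a, b, c]ᵀ = [10811, 1583, 272]ᵀ.
Inverting the 3×3 Gram matrix, [a, b, c]ᵀ = [11/4, 37/260, 75/13]ᵀ.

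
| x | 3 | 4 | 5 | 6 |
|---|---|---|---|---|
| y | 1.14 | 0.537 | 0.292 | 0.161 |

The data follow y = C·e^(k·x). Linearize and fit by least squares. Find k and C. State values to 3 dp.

Taking logs, ln y = k·x + ln C, so regress ln y on x.
XᵀX = [[86.0000, 18.0000]; [18.0000, 4]], rhs = [-19.2071, -3.5481]ᵀ  (here Σx = 18.0000, Σ(x)² = 86.0000, Σln y = -3.5481, Σx·ln y = -19.2071).
Δ = 86.0000·4 − (18.0000)² = 20.0000; k = (-19.2071·4 − 18.0000·-3.5481)/20.0000 = -0.64814, ln C = (86.0000·-3.5481 − 18.0000·-19.2071)/20.0000 = 2.02960, so C = exp(2.02960) = 7.61105.

k = -0.648, C = 7.611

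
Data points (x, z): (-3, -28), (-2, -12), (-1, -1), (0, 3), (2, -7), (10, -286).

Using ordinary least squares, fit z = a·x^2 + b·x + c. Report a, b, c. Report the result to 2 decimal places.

The normal system AᵀA·[a, b, c]ᵀ = Aᵀz is [[10114, 972, 118]; [972, 118, 6]; [118, 6, 6]]·[a, b, c]ᵀ = [-28929, -2765, -331]ᵀ.
Solving the 3×3 system (Gaussian elimination) gives a = -46321/15379, b = 18979/15379, c = 12455/4394.

a = -3.01, b = 1.23, c = 2.83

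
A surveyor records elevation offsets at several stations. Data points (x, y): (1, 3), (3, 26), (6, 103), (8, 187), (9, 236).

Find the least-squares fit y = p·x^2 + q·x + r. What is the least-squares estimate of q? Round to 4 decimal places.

From the data, Σx^2·x^2 = 12035, Σx^2·x = 1485, Σx^2 = 191, Σx·x = 191, Σx = 27, Σ1 = 5.
Moment sums: Σx^2·y = 35029, Σx·y = 4319, Σy = 555.
AᵀA·[p, q, r]ᵀ = Aᵀy becomes [[12035, 1485, 191]; [1485, 191, 27]; [191, 27, 5]]·[p, q, r]ᵀ = [35029, 4319, 555]ᵀ.
Inverting the 3×3 Gram matrix, [p, q, r]ᵀ = [31708/10551, -3203/3517, 11804/10551]ᵀ.

q = -0.9107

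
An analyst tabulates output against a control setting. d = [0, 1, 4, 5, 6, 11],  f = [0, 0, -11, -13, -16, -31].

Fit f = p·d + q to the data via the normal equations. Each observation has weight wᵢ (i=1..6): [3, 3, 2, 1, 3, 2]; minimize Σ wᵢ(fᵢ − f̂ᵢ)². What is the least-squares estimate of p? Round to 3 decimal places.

XᵀWX·[p, q]ᵀ = XᵀWf reads: 410·p + 56·q = -1123;  56·p + 14·q = -145.
det = 410·14 − 56² = 2604.
p = ((-1123)·14 − 56·(-145))/2604 = -181/62; q = (410·(-145) − 56·(-1123))/2604 = 573/434.

p = -2.919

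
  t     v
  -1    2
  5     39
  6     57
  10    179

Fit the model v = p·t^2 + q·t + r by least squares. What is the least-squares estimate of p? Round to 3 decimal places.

Forming MᵀM = [[11922, 1340, 162]; [1340, 162, 20]; [162, 20, 4]] and Mᵀv = [20929, 2325, 277]ᵀ gives MᵀM·[p, q, r]ᵀ = Mᵀv.
Solving the 3×3 system (Gaussian elimination) gives p = 103851/51482, q = -107225/51482, r = -52356/25741.

p = 2.017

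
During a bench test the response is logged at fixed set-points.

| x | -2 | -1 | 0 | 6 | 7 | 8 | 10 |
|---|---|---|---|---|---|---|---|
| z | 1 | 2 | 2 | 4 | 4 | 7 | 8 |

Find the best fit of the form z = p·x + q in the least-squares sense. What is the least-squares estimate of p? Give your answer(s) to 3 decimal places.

The normal equations are: 254·p + 28·q = 184;  28·p + 7·q = 28.
Eliminating q: 7·(row 1) − 28·(row 2) gives 994·p = 7·184 − 28·28 = 504, so p = 36/71.
Then q = (28 − 28·(36/71))/7 = 140/71.

p = 0.507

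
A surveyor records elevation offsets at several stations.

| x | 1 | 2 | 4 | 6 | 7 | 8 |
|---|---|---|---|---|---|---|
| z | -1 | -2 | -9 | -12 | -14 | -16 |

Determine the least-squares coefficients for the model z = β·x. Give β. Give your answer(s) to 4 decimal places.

Compute the Gram sums: Σx·x = 170.
Right-hand side: Σx·z = -339.
So AᵀA·[β]ᵀ = Aᵀz: [[170]]·[β]ᵀ = [-339]ᵀ.
β = (-339)/170 = -1.99412.

β = -1.9941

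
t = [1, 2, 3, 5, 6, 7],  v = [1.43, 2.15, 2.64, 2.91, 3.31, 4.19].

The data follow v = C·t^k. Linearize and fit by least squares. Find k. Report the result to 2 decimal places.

Taking logs, ln v = k·ln t + ln C, so regress ln v on ln t.
XᵀX = [[11.2747, 7.1389]; [7.1389, 6]], rhs = [8.2488, 5.7917]ᵀ  (here Σln t = 7.1389, Σ(ln t)² = 11.2747, Σln v = 5.7917, Σln t·ln v = 8.2488).
Slope k = (n·Σln t·ln v − Σln t·Σln v)/(n·Σ(ln t)² − (Σln t)²) = (6·8.2488 − 7.1389·5.7917)/16.6845 = 0.48825; ln C = (Σln v − k·Σln t)/n = 0.38436.

k = 0.49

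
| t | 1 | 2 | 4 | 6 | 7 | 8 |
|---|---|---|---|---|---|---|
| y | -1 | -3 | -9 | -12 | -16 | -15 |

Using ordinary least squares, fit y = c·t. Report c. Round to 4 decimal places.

Entries of MᵀM: Σt·t = 170.
Right-hand side: Σt·y = -347.
So MᵀM·[c]ᵀ = Mᵀy: [[170]]·[c]ᵀ = [-347]ᵀ.
Hence c = -347 / 170 ≈ -2.04118.

c = -2.0412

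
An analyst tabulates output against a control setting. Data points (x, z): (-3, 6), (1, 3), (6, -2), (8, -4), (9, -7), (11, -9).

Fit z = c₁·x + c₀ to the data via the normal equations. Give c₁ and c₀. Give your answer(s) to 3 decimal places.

Entries of MᵀM: Σx·x = 312, Σx = 32, Σ1 = 6.
Right-hand side: Σx·z = -221, Σz = -13.
MᵀM·[c₁, c₀]ᵀ = Mᵀz becomes [[312, 32]; [32, 6]]·[c₁, c₀]ᵀ = [-221, -13]ᵀ.
Δ = 312·6 − 32² = 848.
c₁ = ((-221)·6 − 32·(-13))/848 = -455/424; c₀ = (312·(-13) − 32·(-221))/848 = 377/106.

c₁ = -1.073, c₀ = 3.557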